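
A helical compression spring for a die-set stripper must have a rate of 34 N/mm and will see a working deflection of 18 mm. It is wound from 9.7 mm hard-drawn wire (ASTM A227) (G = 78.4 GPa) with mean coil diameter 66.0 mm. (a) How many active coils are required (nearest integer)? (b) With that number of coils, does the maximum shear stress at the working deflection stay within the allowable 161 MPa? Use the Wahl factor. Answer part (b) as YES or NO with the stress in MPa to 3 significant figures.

(a) 9 coils; (b) YES, τ_max = 136 MPa

N_a = Gd⁴/(8D³k) = (78.4×10³)(9.7⁴)/(8·66.0³·34) = 8.876 → N_a = 9
Actual rate k = Gd⁴/(8D³·9) = 33.53 N/mm
Working load F = kδ = 33.53·18 = 603.55 N
C = 66.0/9.7 = 6.8041; K_W = (4C−1)/(4C−4)+0.615/C = 1.2196
τ_max = K_W·8FD/(πd³) = 1.2196·111.14 = 135.55 MPa
τ_max ≤ 161 MPa → acceptable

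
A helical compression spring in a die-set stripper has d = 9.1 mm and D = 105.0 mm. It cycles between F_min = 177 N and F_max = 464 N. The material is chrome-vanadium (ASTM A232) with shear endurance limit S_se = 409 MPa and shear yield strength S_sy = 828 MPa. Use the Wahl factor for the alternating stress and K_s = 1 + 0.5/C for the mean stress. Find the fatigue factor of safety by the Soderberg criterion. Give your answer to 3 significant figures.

3.53

C = D/d = 105.0/9.1 = 11.5385; K_W = (4C−1)/(4C−4)+0.615/C = 1.1245; K_s = 1+0.5/C = 1.0433
F_a = (F_max−F_min)/2 = 143.5 N; F_m = (F_max+F_min)/2 = 320.5 N
τ_a = K_W·8F_aD/(πd³) = 1.1245 × 50.916 = 57.254 MPa
τ_m = K_s·8F_mD/(πd³) = 1.0433 × 113.72 = 118.65 MPa
Soderberg: 1/n_f = τ_a/S_se + τ_m/S_sy = 57.254/409 + 118.65/828 = 0.13998 + 0.14329 = 0.28328
n_f = 1/0.28328 = 3.53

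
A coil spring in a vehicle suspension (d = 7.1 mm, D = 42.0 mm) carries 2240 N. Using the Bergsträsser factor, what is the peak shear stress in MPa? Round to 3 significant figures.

831 MPa

Spring index C = D/d = 42.0/7.1 = 5.9155
K_B = (4C+2)/(4C−3) = 25.662/20.662 = 1.2420
τ₀ = 8FD/(πd³) = 8·2240·42.0/(π·7.1³) = 752640/1124.4 = 669.36 MPa
τ_max = K·τ₀ = 1.2420 × 669.36 = 831.34 MPa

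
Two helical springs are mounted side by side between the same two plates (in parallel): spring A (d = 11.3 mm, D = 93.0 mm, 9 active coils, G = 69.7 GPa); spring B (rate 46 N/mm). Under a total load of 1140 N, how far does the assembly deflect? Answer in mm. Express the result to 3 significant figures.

k_A = Gd⁴/(8D³N_a) = (69.7×10³)(11.3⁴)/(8·93.0³·9) = 19.623 N/mm
Parallel: k_eq = 19.623 + 46 = 65.623 N/mm
δ = F/k_eq = 1140/65.623 = 17.372 mm

17.4 mm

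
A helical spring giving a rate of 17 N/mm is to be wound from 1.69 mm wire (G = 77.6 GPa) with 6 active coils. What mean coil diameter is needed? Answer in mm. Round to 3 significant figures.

D = (Gd⁴/(8N_a·k))^(1/3) = (77.6×10³·1.69⁴/(8·6·17))^(1/3)
  = (775.744)^(1/3) = 9.1884 mm

9.19 mm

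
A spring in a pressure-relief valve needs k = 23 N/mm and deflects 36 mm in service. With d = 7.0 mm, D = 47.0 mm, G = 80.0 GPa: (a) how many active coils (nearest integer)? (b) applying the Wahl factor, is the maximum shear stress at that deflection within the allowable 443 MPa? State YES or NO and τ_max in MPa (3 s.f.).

(a) 10 coils; (b) YES, τ_max = 355 MPa

N_a = Gd⁴/(8D³k) = (80.0×10³)(7.0⁴)/(8·47.0³·23) = 10.05 → N_a = 10
Actual rate k = Gd⁴/(8D³·10) = 23.126 N/mm
Working load F = kδ = 23.126·36 = 832.53 N
C = 47.0/7.0 = 6.7143; K_W = (4C−1)/(4C−4)+0.615/C = 1.2228
τ_max = K_W·8FD/(πd³) = 1.2228·290.5 = 355.24 MPa
τ_max ≤ 443 MPa → acceptable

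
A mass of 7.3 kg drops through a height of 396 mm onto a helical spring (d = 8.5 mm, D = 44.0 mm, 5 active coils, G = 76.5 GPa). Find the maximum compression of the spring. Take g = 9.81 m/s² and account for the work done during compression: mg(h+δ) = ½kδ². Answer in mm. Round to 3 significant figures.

22.6 mm

k = Gd⁴/(8D³N_a) = (76.5×10³)(8.5⁴)/(8·44.0³·5) = 117.2 N/mm
W = mg = 7.3 × 9.81 = 71.613 N
½kδ² − Wδ − Wh = 0 → δ = (W + √(W² + 2kWh))/k
δ = (71.613 + √(5128.4 + 6.64716e+06))/117.2 = (71.613 + 2579.2)/117.2 = 22.618 mm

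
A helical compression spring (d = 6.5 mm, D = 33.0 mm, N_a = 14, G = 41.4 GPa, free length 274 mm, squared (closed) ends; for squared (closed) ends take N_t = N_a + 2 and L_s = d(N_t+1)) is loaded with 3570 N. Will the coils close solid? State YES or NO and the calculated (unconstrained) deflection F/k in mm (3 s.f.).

YES, δ = 194 mm

k = Gd⁴/(8D³N_a) = (41.4×10³)(6.5⁴)/(8·33.0³·14) = 18.361 N/mm
N_t = 16; L_s = 6.5·17 = 110.5 mm; δ_solid = L₀ − L_s = 274 − 110.5 = 163.5 mm
δ = F/k = 3570/18.361 = 194.43 mm
δ ≥ δ_solid → spring goes solid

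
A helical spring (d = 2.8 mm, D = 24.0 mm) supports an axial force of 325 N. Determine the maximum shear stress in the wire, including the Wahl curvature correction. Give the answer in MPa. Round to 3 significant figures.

Spring index C = D/d = 24.0/2.8 = 8.5714
K_W = (4C−1)/(4C−4) + 0.615/C = 33.286/30.286 + 0.0717 = 1.1708
τ₀ = 8FD/(πd³) = 8·325·24.0/(π·2.8³) = 62400/68.964 = 904.82 MPa
τ_max = K·τ₀ = 1.1708 × 904.82 = 1059.4 MPa

1060 MPa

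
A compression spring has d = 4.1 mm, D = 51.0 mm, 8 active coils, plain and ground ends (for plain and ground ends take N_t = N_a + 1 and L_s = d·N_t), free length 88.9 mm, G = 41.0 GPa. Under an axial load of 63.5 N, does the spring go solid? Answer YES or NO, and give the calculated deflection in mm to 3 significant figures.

NO, δ = 46.5 mm

k = Gd⁴/(8D³N_a) = (41.0×10³)(4.1⁴)/(8·51.0³·8) = 1.3647 N/mm
N_t = 9; L_s = 4.1·9 = 36.9 mm; δ_solid = L₀ − L_s = 88.9 − 36.9 = 52 mm
δ = F/k = 63.5/1.3647 = 46.531 mm
δ < δ_solid → spring does not go solid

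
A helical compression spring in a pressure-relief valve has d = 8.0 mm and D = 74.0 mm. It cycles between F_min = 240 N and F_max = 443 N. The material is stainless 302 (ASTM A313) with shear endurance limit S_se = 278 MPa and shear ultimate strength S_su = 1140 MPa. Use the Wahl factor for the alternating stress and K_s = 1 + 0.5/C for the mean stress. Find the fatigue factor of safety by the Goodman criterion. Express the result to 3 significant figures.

3.68

C = D/d = 74.0/8.0 = 9.2500; K_W = (4C−1)/(4C−4)+0.615/C = 1.1574; K_s = 1+0.5/C = 1.0541
F_a = (F_max−F_min)/2 = 101.5 N; F_m = (F_max+F_min)/2 = 341.5 N
τ_a = K_W·8F_aD/(πd³) = 1.1574 × 37.357 = 43.236 MPa
τ_m = K_s·8F_mD/(πd³) = 1.0541 × 125.69 = 132.48 MPa
Goodman: 1/n_f = τ_a/S_se + τ_m/S_su = 43.236/278 + 132.48/1140 = 0.15553 + 0.11621 = 0.27174
n_f = 1/0.27174 = 3.68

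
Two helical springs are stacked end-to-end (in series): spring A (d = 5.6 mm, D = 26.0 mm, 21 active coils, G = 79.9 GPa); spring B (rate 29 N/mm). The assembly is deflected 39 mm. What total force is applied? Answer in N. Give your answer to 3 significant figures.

k_A = Gd⁴/(8D³N_a) = (79.9×10³)(5.6⁴)/(8·26.0³·21) = 26.612 N/mm
Series: 1/k_eq = 1/26.612 + 1/29 = 0.07206; k_eq = 13.877 N/mm
F = k_eq·δ = 13.877·39 = 541.21 N

541 N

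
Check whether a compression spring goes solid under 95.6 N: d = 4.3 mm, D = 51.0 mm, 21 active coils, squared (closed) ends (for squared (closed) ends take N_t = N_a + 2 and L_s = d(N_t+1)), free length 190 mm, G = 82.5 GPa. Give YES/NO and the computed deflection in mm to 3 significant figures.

k = Gd⁴/(8D³N_a) = (82.5×10³)(4.3⁴)/(8·51.0³·21) = 1.2656 N/mm
N_t = 23; L_s = 4.3·24 = 103.2 mm; δ_solid = L₀ − L_s = 190 − 103.2 = 86.8 mm
δ = F/k = 95.6/1.2656 = 75.535 mm
δ < δ_solid → spring does not go solid

NO, δ = 75.5 mm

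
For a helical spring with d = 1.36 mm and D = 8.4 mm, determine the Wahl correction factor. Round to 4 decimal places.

1.2445

C = D/d = 8.4/1.36 = 6.1765
K_W = (4C−1)/(4C−4) + 0.615/C = 23.706/20.706 + 0.0996 = 1.2445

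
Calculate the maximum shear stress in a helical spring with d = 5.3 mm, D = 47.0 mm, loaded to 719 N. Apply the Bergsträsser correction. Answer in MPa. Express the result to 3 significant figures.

Spring index C = D/d = 47.0/5.3 = 8.8679
K_B = (4C+2)/(4C−3) = 37.472/32.472 = 1.1540
τ₀ = 8FD/(πd³) = 8·719·47.0/(π·5.3³) = 270344/467.71 = 578.02 MPa
τ_max = K·τ₀ = 1.1540 × 578.02 = 667.02 MPa

667 MPa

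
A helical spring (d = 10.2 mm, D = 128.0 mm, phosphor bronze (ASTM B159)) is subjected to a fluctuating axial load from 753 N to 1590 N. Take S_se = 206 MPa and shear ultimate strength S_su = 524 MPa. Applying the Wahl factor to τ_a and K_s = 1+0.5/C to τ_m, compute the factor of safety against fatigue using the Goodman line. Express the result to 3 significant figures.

C = D/d = 128.0/10.2 = 12.5490; K_W = (4C−1)/(4C−4)+0.615/C = 1.1139; K_s = 1+0.5/C = 1.0398
F_a = (F_max−F_min)/2 = 418.5 N; F_m = (F_max+F_min)/2 = 1171.5 N
τ_a = K_W·8F_aD/(πd³) = 1.1139 × 128.54 = 143.19 MPa
τ_m = K_s·8F_mD/(πd³) = 1.0398 × 359.83 = 374.16 MPa
Goodman: 1/n_f = τ_a/S_se + τ_m/S_su = 143.19/206 + 374.16/524 = 0.69509 + 0.71405 = 1.4091
n_f = 1/1.4091 = 0.7097

0.710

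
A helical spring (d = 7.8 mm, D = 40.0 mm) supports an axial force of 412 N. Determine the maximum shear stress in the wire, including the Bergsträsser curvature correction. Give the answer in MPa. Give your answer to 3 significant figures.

114 MPa

Spring index C = D/d = 40.0/7.8 = 5.1282
K_B = (4C+2)/(4C−3) = 22.513/17.513 = 1.2855
τ₀ = 8FD/(πd³) = 8·412·40.0/(π·7.8³) = 131840/1490.8 = 88.433 MPa
τ_max = K·τ₀ = 1.2855 × 88.433 = 113.68 MPa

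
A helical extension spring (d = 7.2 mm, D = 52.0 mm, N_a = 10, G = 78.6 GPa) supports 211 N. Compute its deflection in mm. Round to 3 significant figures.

11.2 mm

k = Gd⁴/(8D³N_a) = (78.6×10³)(7.2⁴)/(8·52.0³·10) = 18.778 N/mm
δ = F/k = 211 / 18.778 = 11.236 mm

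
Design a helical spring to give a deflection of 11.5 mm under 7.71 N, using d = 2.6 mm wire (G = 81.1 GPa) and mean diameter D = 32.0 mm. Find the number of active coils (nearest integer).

21

Required rate k = F/δ = 7.71/11.5 = 0.67043 N/mm
N_a = Gd⁴/(8D³k) = (81.1×10³ × 2.6⁴)/(8 × 32.0³ × 0.67043)
    = 3.70608e+06 / 175750 = 21.09 → 21 coils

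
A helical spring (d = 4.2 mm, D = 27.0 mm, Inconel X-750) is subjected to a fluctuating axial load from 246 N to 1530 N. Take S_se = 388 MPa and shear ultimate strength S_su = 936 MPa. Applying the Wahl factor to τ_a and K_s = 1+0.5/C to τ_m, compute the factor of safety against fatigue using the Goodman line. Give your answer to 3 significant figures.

0.352

C = D/d = 27.0/4.2 = 6.4286; K_W = (4C−1)/(4C−4)+0.615/C = 1.2338; K_s = 1+0.5/C = 1.0778
F_a = (F_max−F_min)/2 = 642 N; F_m = (F_max+F_min)/2 = 888 N
τ_a = K_W·8F_aD/(πd³) = 1.2338 × 595.79 = 735.1 MPa
τ_m = K_s·8F_mD/(πd³) = 1.0778 × 824.08 = 888.17 MPa
Goodman: 1/n_f = τ_a/S_se + τ_m/S_su = 735.1/388 + 888.17/936 = 1.89458 + 0.94890 = 2.8435
n_f = 1/2.8435 = 0.3517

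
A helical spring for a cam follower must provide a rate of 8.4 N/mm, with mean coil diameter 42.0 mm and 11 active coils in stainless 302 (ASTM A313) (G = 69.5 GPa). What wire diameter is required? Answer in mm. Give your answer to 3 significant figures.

d = (8D³N_a·k / G)^(1/4) = (8·42.0³·11·8.4 / (69.5×10³))^0.25
  = (788)^0.25 = 5.2982 mm

5.30 mm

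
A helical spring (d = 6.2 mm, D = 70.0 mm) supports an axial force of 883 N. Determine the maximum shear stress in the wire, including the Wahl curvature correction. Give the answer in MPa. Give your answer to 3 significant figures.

Spring index C = D/d = 70.0/6.2 = 11.2903
K_W = (4C−1)/(4C−4) + 0.615/C = 44.161/41.161 + 0.0545 = 1.1274
τ₀ = 8FD/(πd³) = 8·883·70.0/(π·6.2³) = 494480/748.73 = 660.43 MPa
τ_max = K·τ₀ = 1.1274 × 660.43 = 744.53 MPa

745 MPa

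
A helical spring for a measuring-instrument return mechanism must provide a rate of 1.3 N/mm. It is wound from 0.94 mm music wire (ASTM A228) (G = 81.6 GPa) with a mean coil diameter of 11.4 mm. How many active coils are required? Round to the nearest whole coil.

4

N_a = Gd⁴/(8D³k) = (81.6×10³ × 0.94⁴)/(8 × 11.4³ × 1.3)
    = 63709.1 / 15408.1 = 4.135 → 4 coils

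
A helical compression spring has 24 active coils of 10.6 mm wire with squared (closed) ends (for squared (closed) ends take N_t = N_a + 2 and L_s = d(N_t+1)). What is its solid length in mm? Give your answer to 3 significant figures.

286 mm

squared (closed) ends: N_t = N_a + 2 = 24 + 2 = 26
L_s = d·(N_t+1) = 10.6 × 27 = 286.2 mm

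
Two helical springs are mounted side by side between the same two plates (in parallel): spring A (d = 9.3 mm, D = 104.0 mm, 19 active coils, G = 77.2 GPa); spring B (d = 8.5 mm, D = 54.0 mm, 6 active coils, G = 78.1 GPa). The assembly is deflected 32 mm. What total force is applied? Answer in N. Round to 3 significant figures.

k_A = Gd⁴/(8D³N_a) = (77.2×10³)(9.3⁴)/(8·104.0³·19) = 3.3776 N/mm
k_B = Gd⁴/(8D³N_a) = (78.1×10³)(8.5⁴)/(8·54.0³·6) = 53.939 N/mm
Parallel: k_eq = 3.3776 + 53.939 = 57.317 N/mm
F = k_eq·δ = 57.317·32 = 1834.1 N

1830 N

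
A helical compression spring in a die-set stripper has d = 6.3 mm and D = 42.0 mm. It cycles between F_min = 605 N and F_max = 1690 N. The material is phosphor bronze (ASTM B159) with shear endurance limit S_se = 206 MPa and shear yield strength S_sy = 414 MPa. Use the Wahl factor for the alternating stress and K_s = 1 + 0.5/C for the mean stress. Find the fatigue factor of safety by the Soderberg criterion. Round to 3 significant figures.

C = D/d = 42.0/6.3 = 6.6667; K_W = (4C−1)/(4C−4)+0.615/C = 1.2246; K_s = 1+0.5/C = 1.0750
F_a = (F_max−F_min)/2 = 542.5 N; F_m = (F_max+F_min)/2 = 1147.5 N
τ_a = K_W·8F_aD/(πd³) = 1.2246 × 232.04 = 284.16 MPa
τ_m = K_s·8F_mD/(πd³) = 1.0750 × 490.82 = 527.63 MPa
Soderberg: 1/n_f = τ_a/S_se + τ_m/S_sy = 284.16/206 + 527.63/414 = 1.37942 + 1.27447 = 2.6539
n_f = 1/2.6539 = 0.3768

0.377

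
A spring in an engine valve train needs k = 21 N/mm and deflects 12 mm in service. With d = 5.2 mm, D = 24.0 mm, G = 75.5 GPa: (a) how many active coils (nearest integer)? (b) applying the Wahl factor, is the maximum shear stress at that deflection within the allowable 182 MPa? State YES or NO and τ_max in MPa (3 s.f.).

N_a = Gd⁴/(8D³k) = (75.5×10³)(5.2⁴)/(8·24.0³·21) = 23.77 → N_a = 24
Actual rate k = Gd⁴/(8D³·24) = 20.798 N/mm
Working load F = kδ = 20.798·12 = 249.58 N
C = 24.0/5.2 = 4.6154; K_W = (4C−1)/(4C−4)+0.615/C = 1.3407
τ_max = K_W·8FD/(πd³) = 1.3407·108.48 = 145.44 MPa
τ_max ≤ 182 MPa → acceptable

(a) 24 coils; (b) YES, τ_max = 145 MPa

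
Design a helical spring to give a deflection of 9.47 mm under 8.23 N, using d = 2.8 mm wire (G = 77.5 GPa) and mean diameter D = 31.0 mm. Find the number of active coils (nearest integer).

Required rate k = F/δ = 8.23/9.47 = 0.86906 N/mm
N_a = Gd⁴/(8D³k) = (77.5×10³ × 2.8⁴)/(8 × 31.0³ × 0.86906)
    = 4.76358e+06 / 207121 = 23 → 23 coils

23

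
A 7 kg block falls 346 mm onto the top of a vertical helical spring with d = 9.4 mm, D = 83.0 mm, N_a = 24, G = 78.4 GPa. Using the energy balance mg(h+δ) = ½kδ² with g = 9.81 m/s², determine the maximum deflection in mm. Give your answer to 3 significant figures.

105 mm

k = Gd⁴/(8D³N_a) = (78.4×10³)(9.4⁴)/(8·83.0³·24) = 5.5756 N/mm
W = mg = 7 × 9.81 = 68.67 N
½kδ² − Wδ − Wh = 0 → δ = (W + √(W² + 2kWh))/k
δ = (68.67 + √(4715.6 + 264951))/5.5756 = (68.67 + 519.29)/5.5756 = 105.45 mm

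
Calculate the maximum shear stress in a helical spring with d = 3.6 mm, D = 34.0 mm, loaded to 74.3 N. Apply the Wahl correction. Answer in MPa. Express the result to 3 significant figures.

Spring index C = D/d = 34.0/3.6 = 9.4444
K_W = (4C−1)/(4C−4) + 0.615/C = 36.778/33.778 + 0.0651 = 1.1539
τ₀ = 8FD/(πd³) = 8·74.3·34.0/(π·3.6³) = 20209.6/146.57 = 137.88 MPa
τ_max = K·τ₀ = 1.1539 × 137.88 = 159.1 MPa

159 MPa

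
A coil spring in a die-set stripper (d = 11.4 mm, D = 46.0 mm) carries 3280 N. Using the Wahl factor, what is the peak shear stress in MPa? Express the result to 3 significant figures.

Spring index C = D/d = 46.0/11.4 = 4.0351
K_W = (4C−1)/(4C−4) + 0.615/C = 15.140/12.140 + 0.1524 = 1.3995
τ₀ = 8FD/(πd³) = 8·3280·46.0/(π·11.4³) = 1.20704e+06/4654.4 = 259.33 MPa
τ_max = K·τ₀ = 1.3995 × 259.33 = 362.94 MPa

363 MPa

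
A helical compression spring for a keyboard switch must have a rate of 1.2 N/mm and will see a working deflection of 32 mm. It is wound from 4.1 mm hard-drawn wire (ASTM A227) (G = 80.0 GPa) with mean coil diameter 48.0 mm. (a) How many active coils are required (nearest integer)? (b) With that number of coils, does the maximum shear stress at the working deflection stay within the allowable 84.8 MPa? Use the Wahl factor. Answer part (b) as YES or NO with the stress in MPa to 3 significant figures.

N_a = Gd⁴/(8D³k) = (80.0×10³)(4.1⁴)/(8·48.0³·1.2) = 21.29 → N_a = 21
Actual rate k = Gd⁴/(8D³·21) = 1.2167 N/mm
Working load F = kδ = 1.2167·32 = 38.935 N
C = 48.0/4.1 = 11.7073; K_W = (4C−1)/(4C−4)+0.615/C = 1.1226
τ_max = K_W·8FD/(πd³) = 1.1226·69.051 = 77.515 MPa
τ_max ≤ 84.8 MPa → acceptable

(a) 21 coils; (b) YES, τ_max = 77.5 MPa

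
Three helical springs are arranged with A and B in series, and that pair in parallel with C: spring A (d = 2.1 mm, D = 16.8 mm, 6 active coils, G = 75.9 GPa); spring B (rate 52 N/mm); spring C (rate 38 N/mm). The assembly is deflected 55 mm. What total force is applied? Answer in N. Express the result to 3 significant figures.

k_A = Gd⁴/(8D³N_a) = (75.9×10³)(2.1⁴)/(8·16.8³·6) = 6.4856 N/mm
Springs A,B series: k_AB = 1/(1/6.4856+1/52) = 5.7664 N/mm; parallel with C: k_eq = 5.7664+38 = 43.766 N/mm
F = k_eq·δ = 43.766·55 = 2407.2 N

2410 N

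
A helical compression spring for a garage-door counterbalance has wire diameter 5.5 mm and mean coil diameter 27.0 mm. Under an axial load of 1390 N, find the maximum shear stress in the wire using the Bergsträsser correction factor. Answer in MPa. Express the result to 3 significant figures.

Spring index C = D/d = 27.0/5.5 = 4.9091
K_B = (4C+2)/(4C−3) = 21.636/16.636 = 1.3005
τ₀ = 8FD/(πd³) = 8·1390·27.0/(π·5.5³) = 300240/522.68 = 574.42 MPa
τ_max = K·τ₀ = 1.3005 × 574.42 = 747.06 MPa

747 MPa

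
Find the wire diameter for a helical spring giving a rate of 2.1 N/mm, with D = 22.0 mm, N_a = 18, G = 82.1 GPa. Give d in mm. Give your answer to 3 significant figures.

2.50 mm

d = (8D³N_a·k / G)^(1/4) = (8·22.0³·18·2.1 / (82.1×10³))^0.25
  = (39.22)^0.25 = 2.5025 mm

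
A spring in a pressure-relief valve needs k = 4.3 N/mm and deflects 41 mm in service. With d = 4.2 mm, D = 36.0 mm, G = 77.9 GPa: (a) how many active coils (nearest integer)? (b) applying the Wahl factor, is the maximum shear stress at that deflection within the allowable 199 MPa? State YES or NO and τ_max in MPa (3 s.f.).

(a) 15 coils; (b) NO, τ_max = 257 MPa

N_a = Gd⁴/(8D³k) = (77.9×10³)(4.2⁴)/(8·36.0³·4.3) = 15.1 → N_a = 15
Actual rate k = Gd⁴/(8D³·15) = 4.3296 N/mm
Working load F = kδ = 4.3296·41 = 177.51 N
C = 36.0/4.2 = 8.5714; K_W = (4C−1)/(4C−4)+0.615/C = 1.1708
τ_max = K_W·8FD/(πd³) = 1.1708·219.65 = 257.16 MPa
τ_max > 199 MPa → exceeds allowable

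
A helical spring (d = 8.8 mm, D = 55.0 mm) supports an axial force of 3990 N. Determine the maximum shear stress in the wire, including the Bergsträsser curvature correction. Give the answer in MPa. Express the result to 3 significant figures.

Spring index C = D/d = 55.0/8.8 = 6.2500
K_B = (4C+2)/(4C−3) = 27.000/22.000 = 1.2273
τ₀ = 8FD/(πd³) = 8·3990·55.0/(π·8.8³) = 1.7556e+06/2140.9 = 820.03 MPa
τ_max = K·τ₀ = 1.2273 × 820.03 = 1006.4 MPa

1010 MPa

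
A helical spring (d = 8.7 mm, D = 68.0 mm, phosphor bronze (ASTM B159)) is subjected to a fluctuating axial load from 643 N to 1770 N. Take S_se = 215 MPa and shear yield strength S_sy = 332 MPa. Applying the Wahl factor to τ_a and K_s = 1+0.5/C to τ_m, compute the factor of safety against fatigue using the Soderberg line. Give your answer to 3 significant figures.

0.545

C = D/d = 68.0/8.7 = 7.8161; K_W = (4C−1)/(4C−4)+0.615/C = 1.1887; K_s = 1+0.5/C = 1.0640
F_a = (F_max−F_min)/2 = 563.5 N; F_m = (F_max+F_min)/2 = 1206.5 N
τ_a = K_W·8F_aD/(πd³) = 1.1887 × 148.18 = 176.14 MPa
τ_m = K_s·8F_mD/(πd³) = 1.0640 × 317.26 = 337.56 MPa
Soderberg: 1/n_f = τ_a/S_se + τ_m/S_sy = 176.14/215 + 337.56/332 = 0.81927 + 1.01674 = 1.836
n_f = 1/1.836 = 0.5447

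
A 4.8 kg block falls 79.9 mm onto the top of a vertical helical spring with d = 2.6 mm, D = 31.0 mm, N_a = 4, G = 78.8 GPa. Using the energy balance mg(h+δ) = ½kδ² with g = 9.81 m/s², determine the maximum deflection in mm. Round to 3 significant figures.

58.8 mm

k = Gd⁴/(8D³N_a) = (78.8×10³)(2.6⁴)/(8·31.0³·4) = 3.7773 N/mm
W = mg = 4.8 × 9.81 = 47.088 N
½kδ² − Wδ − Wh = 0 → δ = (W + √(W² + 2kWh))/k
δ = (47.088 + √(2217.3 + 28423.1))/3.7773 = (47.088 + 175.04)/3.7773 = 58.807 mm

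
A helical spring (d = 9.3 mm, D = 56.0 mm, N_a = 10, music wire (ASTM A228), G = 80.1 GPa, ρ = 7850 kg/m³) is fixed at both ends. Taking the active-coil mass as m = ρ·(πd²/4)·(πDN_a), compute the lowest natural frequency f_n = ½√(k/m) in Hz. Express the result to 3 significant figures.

107 Hz

k = Gd⁴/(8D³N_a) = (80.1×10³)(9.3⁴)/(8·56.0³·10) = 42.649 N/mm = 42649 N/m
Wire length L = πDN_a = π·56.0·10 = 1759.3 mm
m = ρ·(πd²/4)·L = 7850 × 67.929×10⁻⁶ m² × 1.7593 m = 0.93813 kg
f_n = ½√(k/m) = 0.5·√(42649/0.93813) = 0.5·√(45462) = 106.61 Hz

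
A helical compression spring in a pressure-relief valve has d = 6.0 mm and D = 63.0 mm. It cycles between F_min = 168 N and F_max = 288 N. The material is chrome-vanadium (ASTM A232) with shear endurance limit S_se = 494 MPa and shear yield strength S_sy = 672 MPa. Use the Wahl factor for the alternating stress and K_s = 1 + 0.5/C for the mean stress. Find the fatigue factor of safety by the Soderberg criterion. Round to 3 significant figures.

C = D/d = 63.0/6.0 = 10.5000; K_W = (4C−1)/(4C−4)+0.615/C = 1.1375; K_s = 1+0.5/C = 1.0476
F_a = (F_max−F_min)/2 = 60 N; F_m = (F_max+F_min)/2 = 228 N
τ_a = K_W·8F_aD/(πd³) = 1.1375 × 44.563 = 50.692 MPa
τ_m = K_s·8F_mD/(πd³) = 1.0476 × 169.34 = 177.4 MPa
Soderberg: 1/n_f = τ_a/S_se + τ_m/S_sy = 50.692/494 + 177.4/672 = 0.10261 + 0.26400 = 0.36661
n_f = 1/0.36661 = 2.728

2.73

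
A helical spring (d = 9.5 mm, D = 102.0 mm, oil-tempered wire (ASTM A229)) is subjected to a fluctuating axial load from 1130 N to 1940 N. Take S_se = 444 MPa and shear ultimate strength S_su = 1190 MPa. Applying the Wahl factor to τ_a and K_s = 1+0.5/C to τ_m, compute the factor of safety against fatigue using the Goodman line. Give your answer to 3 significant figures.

1.38

C = D/d = 102.0/9.5 = 10.7368; K_W = (4C−1)/(4C−4)+0.615/C = 1.1343; K_s = 1+0.5/C = 1.0466
F_a = (F_max−F_min)/2 = 405 N; F_m = (F_max+F_min)/2 = 1535 N
τ_a = K_W·8F_aD/(πd³) = 1.1343 × 122.69 = 139.17 MPa
τ_m = K_s·8F_mD/(πd³) = 1.0466 × 465.03 = 486.68 MPa
Goodman: 1/n_f = τ_a/S_se + τ_m/S_su = 139.17/444 + 486.68/1190 = 0.31345 + 0.40898 = 0.72243
n_f = 1/0.72243 = 1.384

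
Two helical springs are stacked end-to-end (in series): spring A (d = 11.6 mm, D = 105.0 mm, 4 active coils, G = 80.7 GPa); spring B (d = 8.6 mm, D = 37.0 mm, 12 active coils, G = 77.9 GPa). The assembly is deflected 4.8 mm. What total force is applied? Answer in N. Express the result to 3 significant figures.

k_A = Gd⁴/(8D³N_a) = (80.7×10³)(11.6⁴)/(8·105.0³·4) = 39.445 N/mm
k_B = Gd⁴/(8D³N_a) = (77.9×10³)(8.6⁴)/(8·37.0³·12) = 87.63 N/mm
Series: 1/k_eq = 1/39.445 + 1/87.63 = 0.036764; k_eq = 27.201 N/mm
F = k_eq·δ = 27.201·4.8 = 130.56 N

131 N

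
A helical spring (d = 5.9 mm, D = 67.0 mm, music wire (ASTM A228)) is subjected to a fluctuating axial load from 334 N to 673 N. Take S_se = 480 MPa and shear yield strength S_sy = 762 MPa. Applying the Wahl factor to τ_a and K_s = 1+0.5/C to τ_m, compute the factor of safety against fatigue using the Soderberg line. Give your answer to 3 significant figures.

C = D/d = 67.0/5.9 = 11.3559; K_W = (4C−1)/(4C−4)+0.615/C = 1.1266; K_s = 1+0.5/C = 1.0440
F_a = (F_max−F_min)/2 = 169.5 N; F_m = (F_max+F_min)/2 = 503.5 N
τ_a = K_W·8F_aD/(πd³) = 1.1266 × 140.81 = 158.63 MPa
τ_m = K_s·8F_mD/(πd³) = 1.0440 × 418.27 = 436.69 MPa
Soderberg: 1/n_f = τ_a/S_se + τ_m/S_sy = 158.63/480 + 436.69/762 = 0.33048 + 0.57308 = 0.90356
n_f = 1/0.90356 = 1.107

1.11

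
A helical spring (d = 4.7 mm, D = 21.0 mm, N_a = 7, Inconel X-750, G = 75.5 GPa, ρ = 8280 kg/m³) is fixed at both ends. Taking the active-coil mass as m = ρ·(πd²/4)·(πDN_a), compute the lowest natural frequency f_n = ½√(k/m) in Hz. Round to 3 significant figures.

k = Gd⁴/(8D³N_a) = (75.5×10³)(4.7⁴)/(8·21.0³·7) = 71.038 N/mm = 71038 N/m
Wire length L = πDN_a = π·21.0·7 = 461.81 mm
m = ρ·(πd²/4)·L = 8280 × 17.349×10⁻⁶ m² × 0.46181 m = 0.066341 kg
f_n = ½√(k/m) = 0.5·√(71038/0.066341) = 0.5·√(1.0708e+06) = 517.4 Hz

517 Hz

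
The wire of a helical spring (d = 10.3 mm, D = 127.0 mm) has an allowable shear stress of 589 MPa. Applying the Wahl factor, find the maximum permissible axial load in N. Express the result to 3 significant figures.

C = D/d = 127.0/10.3 = 12.3301
K_W = (4C−1)/(4C−4) + 0.615/C = 48.320/45.320 + 0.0499 = 1.1161
τ_max = K·8FD/(πd³) → F_max = τ_allow·πd³/(8DK)
F_max = 589·π·10.3³/(8·127.0·1.1161) = 2.022e+06/1133.9 = 1783.2 N

1780 N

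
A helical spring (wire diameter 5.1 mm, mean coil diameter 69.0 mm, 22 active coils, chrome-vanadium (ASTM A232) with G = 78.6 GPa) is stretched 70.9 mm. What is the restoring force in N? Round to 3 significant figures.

65.2 N

k = Gd⁴/(8D³N_a) = (78.6×10³)(5.1⁴)/(8·69.0³·22) = 0.91969 N/mm
F = k·δ = 0.91969 × 70.9 = 65.206 N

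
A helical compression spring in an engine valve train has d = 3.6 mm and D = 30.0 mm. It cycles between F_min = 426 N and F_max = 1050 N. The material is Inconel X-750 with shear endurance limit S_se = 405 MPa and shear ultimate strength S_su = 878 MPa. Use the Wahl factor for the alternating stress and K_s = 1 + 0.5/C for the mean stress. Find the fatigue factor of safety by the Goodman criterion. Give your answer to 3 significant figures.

0.340

C = D/d = 30.0/3.6 = 8.3333; K_W = (4C−1)/(4C−4)+0.615/C = 1.1761; K_s = 1+0.5/C = 1.0600
F_a = (F_max−F_min)/2 = 312 N; F_m = (F_max+F_min)/2 = 738 N
τ_a = K_W·8F_aD/(πd³) = 1.1761 × 510.87 = 600.82 MPa
τ_m = K_s·8F_mD/(πd³) = 1.0600 × 1208.4 = 1280.9 MPa
Goodman: 1/n_f = τ_a/S_se + τ_m/S_su = 600.82/405 + 1280.9/878 = 1.48350 + 1.45889 = 2.9424
n_f = 1/2.9424 = 0.3399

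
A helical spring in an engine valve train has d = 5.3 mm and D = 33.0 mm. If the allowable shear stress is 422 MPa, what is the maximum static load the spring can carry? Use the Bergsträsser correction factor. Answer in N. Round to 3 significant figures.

609 N

C = D/d = 33.0/5.3 = 6.2264
K_B = (4C+2)/(4C−3) = 26.906/21.906 = 1.2283
τ_max = K·8FD/(πd³) → F_max = τ_allow·πd³/(8DK)
F_max = 422·π·5.3³/(8·33.0·1.2283) = 1.9737e+05/324.26 = 608.69 N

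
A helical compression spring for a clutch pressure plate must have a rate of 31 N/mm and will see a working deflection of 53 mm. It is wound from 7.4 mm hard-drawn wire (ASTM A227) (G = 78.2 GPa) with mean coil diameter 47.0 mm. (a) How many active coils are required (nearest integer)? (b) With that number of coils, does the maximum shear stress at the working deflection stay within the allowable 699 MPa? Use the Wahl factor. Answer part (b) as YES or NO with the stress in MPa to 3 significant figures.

N_a = Gd⁴/(8D³k) = (78.2×10³)(7.4⁴)/(8·47.0³·31) = 9.107 → N_a = 9
Actual rate k = Gd⁴/(8D³·9) = 31.369 N/mm
Working load F = kδ = 31.369·53 = 1662.6 N
C = 47.0/7.4 = 6.3514; K_W = (4C−1)/(4C−4)+0.615/C = 1.2370
τ_max = K_W·8FD/(πd³) = 1.2370·491.05 = 607.42 MPa
τ_max ≤ 699 MPa → acceptable

(a) 9 coils; (b) YES, τ_max = 607 MPa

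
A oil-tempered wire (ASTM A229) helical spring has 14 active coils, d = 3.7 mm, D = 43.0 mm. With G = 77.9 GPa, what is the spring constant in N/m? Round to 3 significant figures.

k = Gd⁴/(8D³N_a) = (77.9×10³ × 3.7⁴) / (8 × 43.0³ × 14)
  = 1.45997e+07 / 8.90478e+06 = 1.6395 N/mm = 1639.5 N/m

1640 N/m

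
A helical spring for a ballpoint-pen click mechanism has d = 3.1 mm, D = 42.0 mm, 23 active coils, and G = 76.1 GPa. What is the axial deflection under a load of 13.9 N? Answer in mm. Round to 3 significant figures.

k = Gd⁴/(8D³N_a) = (76.1×10³)(3.1⁴)/(8·42.0³·23) = 0.51554 N/mm
δ = F/k = 13.9 / 0.51554 = 26.962 mm

27.0 mm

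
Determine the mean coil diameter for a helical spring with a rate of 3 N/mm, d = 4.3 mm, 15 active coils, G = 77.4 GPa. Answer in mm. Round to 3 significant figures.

41.9 mm

D = (Gd⁴/(8N_a·k))^(1/3) = (77.4×10³·4.3⁴/(8·15·3))^(1/3)
  = (73504.2)^(1/3) = 41.8894 mm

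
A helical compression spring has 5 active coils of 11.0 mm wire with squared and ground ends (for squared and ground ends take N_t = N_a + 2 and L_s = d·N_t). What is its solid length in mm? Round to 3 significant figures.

squared and ground ends: N_t = N_a + 2 = 5 + 2 = 7
L_s = d·N_t = 11.0 × 7 = 77 mm

77.0 mm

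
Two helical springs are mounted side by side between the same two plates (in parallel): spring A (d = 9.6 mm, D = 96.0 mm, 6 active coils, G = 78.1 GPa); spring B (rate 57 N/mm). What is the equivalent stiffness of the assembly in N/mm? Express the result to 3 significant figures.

k_A = Gd⁴/(8D³N_a) = (78.1×10³)(9.6⁴)/(8·96.0³·6) = 15.62 N/mm
Parallel: k_eq = 15.62 + 57 = 72.62 N/mm

72.6 N/mm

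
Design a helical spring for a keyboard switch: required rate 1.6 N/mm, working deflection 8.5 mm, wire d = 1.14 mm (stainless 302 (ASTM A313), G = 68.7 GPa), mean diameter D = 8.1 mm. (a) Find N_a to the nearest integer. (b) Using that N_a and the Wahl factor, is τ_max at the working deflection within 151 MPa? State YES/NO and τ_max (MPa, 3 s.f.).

N_a = Gd⁴/(8D³k) = (68.7×10³)(1.14⁴)/(8·8.1³·1.6) = 17.06 → N_a = 17
Actual rate k = Gd⁴/(8D³·17) = 1.6054 N/mm
Working load F = kδ = 1.6054·8.5 = 13.646 N
C = 8.1/1.14 = 7.1053; K_W = (4C−1)/(4C−4)+0.615/C = 1.2094
τ_max = K_W·8FD/(πd³) = 1.2094·189.98 = 229.76 MPa
τ_max > 151 MPa → exceeds allowable

(a) 17 coils; (b) NO, τ_max = 230 MPa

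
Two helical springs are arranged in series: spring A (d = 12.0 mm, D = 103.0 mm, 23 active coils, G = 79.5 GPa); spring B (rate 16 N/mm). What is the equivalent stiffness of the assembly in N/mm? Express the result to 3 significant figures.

k_A = Gd⁴/(8D³N_a) = (79.5×10³)(12.0⁴)/(8·103.0³·23) = 8.199 N/mm
Series: 1/k_eq = 1/8.199 + 1/16 = 0.18447; k_eq = 5.4211 N/mm

5.42 N/mm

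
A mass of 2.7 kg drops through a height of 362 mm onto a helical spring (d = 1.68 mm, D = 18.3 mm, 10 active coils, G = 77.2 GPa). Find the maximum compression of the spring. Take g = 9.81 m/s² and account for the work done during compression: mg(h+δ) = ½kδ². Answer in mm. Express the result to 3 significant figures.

147 mm

k = Gd⁴/(8D³N_a) = (77.2×10³)(1.68⁴)/(8·18.3³·10) = 1.2543 N/mm
W = mg = 2.7 × 9.81 = 26.487 N
½kδ² − Wδ − Wh = 0 → δ = (W + √(W² + 2kWh))/k
δ = (26.487 + √(701.56 + 24053.7))/1.2543 = (26.487 + 157.34)/1.2543 = 146.55 mm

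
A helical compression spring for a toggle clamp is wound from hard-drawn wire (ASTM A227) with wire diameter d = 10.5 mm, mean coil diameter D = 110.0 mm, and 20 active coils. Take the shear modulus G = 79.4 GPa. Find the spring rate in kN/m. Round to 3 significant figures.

4.53 kN/m

k = Gd⁴/(8D³N_a) = (79.4×10³ × 10.5⁴) / (8 × 110.0³ × 20)
  = 9.65112e+08 / 2.1296e+08 = 4.5319 N/mm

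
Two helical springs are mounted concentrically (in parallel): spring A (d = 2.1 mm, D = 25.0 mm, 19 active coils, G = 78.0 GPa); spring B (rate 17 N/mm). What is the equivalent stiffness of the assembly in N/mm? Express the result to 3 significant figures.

k_A = Gd⁴/(8D³N_a) = (78.0×10³)(2.1⁴)/(8·25.0³·19) = 0.63872 N/mm
Parallel: k_eq = 0.63872 + 17 = 17.639 N/mm

17.6 N/mm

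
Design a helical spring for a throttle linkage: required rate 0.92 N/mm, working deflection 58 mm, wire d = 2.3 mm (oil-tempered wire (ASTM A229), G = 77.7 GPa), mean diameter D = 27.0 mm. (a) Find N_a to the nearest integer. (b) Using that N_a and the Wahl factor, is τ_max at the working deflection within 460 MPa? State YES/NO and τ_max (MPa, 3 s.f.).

N_a = Gd⁴/(8D³k) = (77.7×10³)(2.3⁴)/(8·27.0³·0.92) = 15.01 → N_a = 15
Actual rate k = Gd⁴/(8D³·15) = 0.92058 N/mm
Working load F = kδ = 0.92058·58 = 53.393 N
C = 27.0/2.3 = 11.7391; K_W = (4C−1)/(4C−4)+0.615/C = 1.1222
τ_max = K_W·8FD/(πd³) = 1.1222·301.72 = 338.6 MPa
τ_max ≤ 460 MPa → acceptable

(a) 15 coils; (b) YES, τ_max = 339 MPa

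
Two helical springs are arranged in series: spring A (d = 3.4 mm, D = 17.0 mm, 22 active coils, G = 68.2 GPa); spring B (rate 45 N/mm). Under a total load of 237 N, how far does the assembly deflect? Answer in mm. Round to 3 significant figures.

k_A = Gd⁴/(8D³N_a) = (68.2×10³)(3.4⁴)/(8·17.0³·22) = 10.54 N/mm
Series: 1/k_eq = 1/10.54 + 1/45 = 0.1171; k_eq = 8.5398 N/mm
δ = F/k_eq = 237/8.5398 = 27.752 mm

27.8 mm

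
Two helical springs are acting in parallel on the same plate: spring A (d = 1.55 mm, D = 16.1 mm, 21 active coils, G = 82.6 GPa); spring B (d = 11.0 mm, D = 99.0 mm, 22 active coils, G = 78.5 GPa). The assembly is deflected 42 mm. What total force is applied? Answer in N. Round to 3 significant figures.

311 N

k_A = Gd⁴/(8D³N_a) = (82.6×10³)(1.55⁴)/(8·16.1³·21) = 0.68002 N/mm
k_B = Gd⁴/(8D³N_a) = (78.5×10³)(11.0⁴)/(8·99.0³·22) = 6.7301 N/mm
Parallel: k_eq = 0.68002 + 6.7301 = 7.4101 N/mm
F = k_eq·δ = 7.4101·42 = 311.23 N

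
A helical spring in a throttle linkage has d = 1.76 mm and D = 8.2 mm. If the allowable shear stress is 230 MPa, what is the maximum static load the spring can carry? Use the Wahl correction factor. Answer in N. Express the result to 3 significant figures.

44.9 N

C = D/d = 8.2/1.76 = 4.6591
K_W = (4C−1)/(4C−4) + 0.615/C = 17.636/14.636 + 0.1320 = 1.3370
τ_max = K·8FD/(πd³) → F_max = τ_allow·πd³/(8DK)
F_max = 230·π·1.76³/(8·8.2·1.3370) = 3939.3/87.705 = 44.915 N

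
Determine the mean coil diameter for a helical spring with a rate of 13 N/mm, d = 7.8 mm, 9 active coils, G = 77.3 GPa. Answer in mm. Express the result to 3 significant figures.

D = (Gd⁴/(8N_a·k))^(1/3) = (77.3×10³·7.8⁴/(8·9·13))^(1/3)
  = (305691)^(1/3) = 67.3639 mm

67.4 mm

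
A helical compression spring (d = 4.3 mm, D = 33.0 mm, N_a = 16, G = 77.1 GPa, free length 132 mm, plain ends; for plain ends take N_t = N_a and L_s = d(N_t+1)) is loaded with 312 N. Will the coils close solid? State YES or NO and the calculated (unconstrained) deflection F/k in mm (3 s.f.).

NO, δ = 54.4 mm

k = Gd⁴/(8D³N_a) = (77.1×10³)(4.3⁴)/(8·33.0³·16) = 5.7303 N/mm
N_t = 16; L_s = 4.3·17 = 73.1 mm; δ_solid = L₀ − L_s = 132 − 73.1 = 58.9 mm
δ = F/k = 312/5.7303 = 54.448 mm
δ < δ_solid → spring does not go solid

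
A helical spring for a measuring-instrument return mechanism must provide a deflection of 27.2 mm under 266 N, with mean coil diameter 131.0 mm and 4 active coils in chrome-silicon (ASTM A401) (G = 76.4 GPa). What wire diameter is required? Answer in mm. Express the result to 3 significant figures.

9.80 mm

Required rate k = F/δ = 266/27.2 = 9.7794 N/mm
d = (8D³N_a·k / G)^(1/4) = (8·131.0³·4·9.7794 / (76.4×10³))^0.25
  = (9208.4)^0.25 = 9.7959 mm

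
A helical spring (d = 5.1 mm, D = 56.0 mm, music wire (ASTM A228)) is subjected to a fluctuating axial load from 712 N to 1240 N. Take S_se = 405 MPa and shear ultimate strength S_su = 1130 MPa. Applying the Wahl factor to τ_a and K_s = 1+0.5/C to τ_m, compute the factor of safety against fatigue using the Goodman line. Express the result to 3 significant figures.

0.567

C = D/d = 56.0/5.1 = 10.9804; K_W = (4C−1)/(4C−4)+0.615/C = 1.1312; K_s = 1+0.5/C = 1.0455
F_a = (F_max−F_min)/2 = 264 N; F_m = (F_max+F_min)/2 = 976 N
τ_a = K_W·8F_aD/(πd³) = 1.1312 × 283.81 = 321.03 MPa
τ_m = K_s·8F_mD/(πd³) = 1.0455 × 1049.2 = 1097 MPa
Goodman: 1/n_f = τ_a/S_se + τ_m/S_su = 321.03/405 + 1097/1130 = 0.79266 + 0.97080 = 1.7635
n_f = 1/1.7635 = 0.5671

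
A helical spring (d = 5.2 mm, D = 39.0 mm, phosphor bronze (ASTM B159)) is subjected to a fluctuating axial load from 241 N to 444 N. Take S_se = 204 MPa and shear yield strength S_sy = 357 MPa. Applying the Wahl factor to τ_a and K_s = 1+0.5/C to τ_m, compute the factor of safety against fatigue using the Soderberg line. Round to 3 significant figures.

0.874

C = D/d = 39.0/5.2 = 7.5000; K_W = (4C−1)/(4C−4)+0.615/C = 1.1974; K_s = 1+0.5/C = 1.0667
F_a = (F_max−F_min)/2 = 101.5 N; F_m = (F_max+F_min)/2 = 342.5 N
τ_a = K_W·8F_aD/(πd³) = 1.1974 × 71.69 = 85.841 MPa
τ_m = K_s·8F_mD/(πd³) = 1.0667 × 241.91 = 258.04 MPa
Soderberg: 1/n_f = τ_a/S_se + τ_m/S_sy = 85.841/204 + 258.04/357 = 0.42079 + 0.72280 = 1.1436
n_f = 1/1.1436 = 0.8744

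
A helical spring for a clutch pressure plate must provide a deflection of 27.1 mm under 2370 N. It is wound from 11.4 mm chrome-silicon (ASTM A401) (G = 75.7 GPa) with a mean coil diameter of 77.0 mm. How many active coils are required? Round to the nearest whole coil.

4

Required rate k = F/δ = 2370/27.1 = 87.454 N/mm
N_a = Gd⁴/(8D³k) = (75.7×10³ × 11.4⁴)/(8 × 77.0³ × 87.454)
    = 1.27854e+09 / 3.19405e+08 = 4.003 → 4 coils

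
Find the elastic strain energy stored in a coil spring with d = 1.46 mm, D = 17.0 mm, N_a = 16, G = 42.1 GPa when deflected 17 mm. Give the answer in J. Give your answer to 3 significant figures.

k = Gd⁴/(8D³N_a) = (42.1×10³)(1.46⁴)/(8·17.0³·16) = 0.30418 N/mm
U = ½kδ² = 0.5 × 0.30418 × 17² = 43.955 N·mm = 0.043955 J

0.0440 J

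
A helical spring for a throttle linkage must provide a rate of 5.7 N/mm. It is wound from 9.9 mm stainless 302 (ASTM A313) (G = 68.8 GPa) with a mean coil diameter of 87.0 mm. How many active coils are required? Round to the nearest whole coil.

N_a = Gd⁴/(8D³k) = (68.8×10³ × 9.9⁴)/(8 × 87.0³ × 5.7)
    = 6.6089e+08 / 3.00277e+07 = 22.01 → 22 coils

22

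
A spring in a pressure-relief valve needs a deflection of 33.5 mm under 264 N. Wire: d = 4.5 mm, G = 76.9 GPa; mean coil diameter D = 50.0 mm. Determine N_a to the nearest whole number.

Required rate k = F/δ = 264/33.5 = 7.8806 N/mm
N_a = Gd⁴/(8D³k) = (76.9×10³ × 4.5⁴)/(8 × 50.0³ × 7.8806)
    = 3.15338e+07 / 7.8806e+06 = 4.001 → 4 coils

4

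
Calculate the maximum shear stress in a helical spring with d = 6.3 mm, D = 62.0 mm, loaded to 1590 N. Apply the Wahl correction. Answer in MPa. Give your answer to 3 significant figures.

Spring index C = D/d = 62.0/6.3 = 9.8413
K_W = (4C−1)/(4C−4) + 0.615/C = 38.365/35.365 + 0.0625 = 1.1473
τ₀ = 8FD/(πd³) = 8·1590·62.0/(π·6.3³) = 788640/785.55 = 1003.9 MPa
τ_max = K·τ₀ = 1.1473 × 1003.9 = 1151.8 MPa

1150 MPa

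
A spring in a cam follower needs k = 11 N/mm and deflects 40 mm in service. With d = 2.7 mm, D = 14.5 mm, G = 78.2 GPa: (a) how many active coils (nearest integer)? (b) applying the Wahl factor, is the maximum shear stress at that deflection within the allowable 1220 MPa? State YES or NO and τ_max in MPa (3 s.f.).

(a) 15 coils; (b) YES, τ_max = 1100 MPa

N_a = Gd⁴/(8D³k) = (78.2×10³)(2.7⁴)/(8·14.5³·11) = 15.49 → N_a = 15
Actual rate k = Gd⁴/(8D³·15) = 11.36 N/mm
Working load F = kδ = 11.36·40 = 454.4 N
C = 14.5/2.7 = 5.3704; K_W = (4C−1)/(4C−4)+0.615/C = 1.2861
τ_max = K_W·8FD/(πd³) = 1.2861·852.42 = 1096.3 MPa
τ_max ≤ 1220 MPa → acceptable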